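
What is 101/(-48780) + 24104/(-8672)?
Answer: -67843/24390 ≈ -2.7816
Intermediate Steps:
101/(-48780) + 24104/(-8672) = 101*(-1/48780) + 24104*(-1/8672) = -101/48780 - 3013/1084 = -67843/24390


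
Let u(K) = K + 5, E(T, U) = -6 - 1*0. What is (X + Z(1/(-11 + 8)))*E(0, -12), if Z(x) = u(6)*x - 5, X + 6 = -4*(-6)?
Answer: -56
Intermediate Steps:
E(T, U) = -6 (E(T, U) = -6 + 0 = -6)
X = 18 (X = -6 - 4*(-6) = -6 + 24 = 18)
u(K) = 5 + K
Z(x) = -5 + 11*x (Z(x) = (5 + 6)*x - 5 = 11*x - 5 = -5 + 11*x)
(X + Z(1/(-11 + 8)))*E(0, -12) = (18 + (-5 + 11/(-11 + 8)))*(-6) = (18 + (-5 + 11/(-3)))*(-6) = (18 + (-5 + 11*(-1/3)))*(-6) = (18 + (-5 - 11/3))*(-6) = (18 - 26/3)*(-6) = (28/3)*(-6) = -56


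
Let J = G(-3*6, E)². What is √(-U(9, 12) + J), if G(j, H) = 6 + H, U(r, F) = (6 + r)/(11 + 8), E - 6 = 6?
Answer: √116679/19 ≈ 17.978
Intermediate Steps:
E = 12 (E = 6 + 6 = 12)
U(r, F) = 6/19 + r/19 (U(r, F) = (6 + r)/19 = (6 + r)*(1/19) = 6/19 + r/19)
J = 324 (J = (6 + 12)² = 18² = 324)
√(-U(9, 12) + J) = √(-(6/19 + (1/19)*9) + 324) = √(-(6/19 + 9/19) + 324) = √(-1*15/19 + 324) = √(-15/19 + 324) = √(6141/19) = √116679/19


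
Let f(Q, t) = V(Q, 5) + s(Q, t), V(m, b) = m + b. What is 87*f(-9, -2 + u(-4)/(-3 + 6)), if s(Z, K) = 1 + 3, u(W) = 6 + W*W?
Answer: 0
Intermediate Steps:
V(m, b) = b + m
u(W) = 6 + W²
s(Z, K) = 4
f(Q, t) = 9 + Q (f(Q, t) = (5 + Q) + 4 = 9 + Q)
87*f(-9, -2 + u(-4)/(-3 + 6)) = 87*(9 - 9) = 87*0 = 0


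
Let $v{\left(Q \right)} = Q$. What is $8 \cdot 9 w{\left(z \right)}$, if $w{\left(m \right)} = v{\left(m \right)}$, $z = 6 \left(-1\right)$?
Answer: $-432$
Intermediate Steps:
$z = -6$
$w{\left(m \right)} = m$
$8 \cdot 9 w{\left(z \right)} = 8 \cdot 9 \left(-6\right) = 72 \left(-6\right) = -432$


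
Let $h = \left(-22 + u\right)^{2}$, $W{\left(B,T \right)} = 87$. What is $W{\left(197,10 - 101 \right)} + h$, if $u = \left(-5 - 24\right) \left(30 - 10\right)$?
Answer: $362491$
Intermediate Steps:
$u = -580$ ($u = \left(-29\right) 20 = -580$)
$h = 362404$ ($h = \left(-22 - 580\right)^{2} = \left(-602\right)^{2} = 362404$)
$W{\left(197,10 - 101 \right)} + h = 87 + 362404 = 362491$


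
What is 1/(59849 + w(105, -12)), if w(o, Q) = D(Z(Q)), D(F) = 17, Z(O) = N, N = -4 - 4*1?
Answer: 1/59866 ≈ 1.6704e-5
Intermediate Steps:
N = -8 (N = -4 - 4 = -8)
Z(O) = -8
w(o, Q) = 17
1/(59849 + w(105, -12)) = 1/(59849 + 17) = 1/59866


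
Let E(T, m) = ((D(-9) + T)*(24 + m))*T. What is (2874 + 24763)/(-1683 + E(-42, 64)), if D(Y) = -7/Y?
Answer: 2859/15587 ≈ 0.18342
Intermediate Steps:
E(T, m) = T*(24 + m)*(7/9 + T) (E(T, m) = ((-7/(-9) + T)*(24 + m))*T = ((-7*(-⅑) + T)*(24 + m))*T = ((7/9 + T)*(24 + m))*T = ((24 + m)*(7/9 + T))*T = T*(24 + m)*(7/9 + T))
(2874 + 24763)/(-1683 + E(-42, 64)) = (2874 + 24763)/(-1683 + (⅑)*(-42)*(168 + 7*64 + 216*(-42) + 9*(-42)*64)) = 27637/(-1683 + (⅑)*(-42)*(168 + 448 - 9072 - 24192)) = 27637/(-1683 + (⅑)*(-42)*(-32648)) = 27637/(-1683 + 457072/3) = 27637/(452023/3) = 27637*(3/452023) = 2859/15587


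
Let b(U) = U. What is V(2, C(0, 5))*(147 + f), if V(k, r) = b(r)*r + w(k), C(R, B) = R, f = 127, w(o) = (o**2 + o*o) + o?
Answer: 2740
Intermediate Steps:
w(o) = o + 2*o**2 (w(o) = (o**2 + o**2) + o = 2*o**2 + o = o + 2*o**2)
V(k, r) = r**2 + k*(1 + 2*k) (V(k, r) = r*r + k*(1 + 2*k) = r**2 + k*(1 + 2*k))
V(2, C(0, 5))*(147 + f) = (0**2 + 2*(1 + 2*2))*(147 + 127) = (0 + 2*(1 + 4))*274 = (0 + 2*5)*274 = (0 + 10)*274 = 10*274 = 2740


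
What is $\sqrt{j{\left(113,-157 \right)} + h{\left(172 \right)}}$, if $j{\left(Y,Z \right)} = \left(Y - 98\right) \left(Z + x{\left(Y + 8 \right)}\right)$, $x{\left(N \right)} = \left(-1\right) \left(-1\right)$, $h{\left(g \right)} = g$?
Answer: $2 i \sqrt{542} \approx 46.562 i$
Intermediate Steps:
$x{\left(N \right)} = 1$
$j{\left(Y,Z \right)} = \left(1 + Z\right) \left(-98 + Y\right)$ ($j{\left(Y,Z \right)} = \left(Y - 98\right) \left(Z + 1\right) = \left(-98 + Y\right) \left(1 + Z\right) = \left(1 + Z\right) \left(-98 + Y\right)$)
$\sqrt{j{\left(113,-157 \right)} + h{\left(172 \right)}} = \sqrt{\left(-98 + 113 - -15386 + 113 \left(-157\right)\right) + 172} = \sqrt{\left(-98 + 113 + 15386 - 17741\right) + 172} = \sqrt{-2340 + 172} = \sqrt{-2168} = 2 i \sqrt{542}$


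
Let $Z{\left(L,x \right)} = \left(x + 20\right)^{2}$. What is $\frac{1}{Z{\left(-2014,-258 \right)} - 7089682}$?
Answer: $- \frac{1}{7033038} \approx -1.4219 \cdot 10^{-7}$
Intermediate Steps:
$Z{\left(L,x \right)} = \left(20 + x\right)^{2}$
$\frac{1}{Z{\left(-2014,-258 \right)} - 7089682} = \frac{1}{\left(20 - 258\right)^{2} - 7089682} = \frac{1}{\left(-238\right)^{2} - 7089682} = \frac{1}{56644 - 7089682} = \frac{1}{-7033038} = - \frac{1}{7033038}$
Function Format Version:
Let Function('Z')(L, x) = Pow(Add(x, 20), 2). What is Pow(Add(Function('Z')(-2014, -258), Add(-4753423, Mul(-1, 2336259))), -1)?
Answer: Rational(-1, 7033038) ≈ -1.4219e-7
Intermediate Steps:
Function('Z')(L, x) = Pow(Add(20, x), 2)
Pow(Add(Function('Z')(-2014, -258), Add(-4753423, Mul(-1, 2336259))), -1) = Pow(Add(Pow(Add(20, -258), 2), Add(-4753423, Mul(-1, 2336259))), -1) = Pow(Add(Pow(-238, 2), Add(-4753423, -2336259)), -1) = Pow(Add(56644, -7089682), -1) = Pow(-7033038, -1) = Rational(-1, 7033038)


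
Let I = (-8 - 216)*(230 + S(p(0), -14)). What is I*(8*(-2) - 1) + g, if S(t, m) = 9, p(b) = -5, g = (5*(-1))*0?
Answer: 910112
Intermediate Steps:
g = 0 (g = -5*0 = 0)
I = -53536 (I = (-8 - 216)*(230 + 9) = -224*239 = -53536)
I*(8*(-2) - 1) + g = -53536*(8*(-2) - 1) + 0 = -53536*(-16 - 1) + 0 = -53536*(-17) + 0 = 910112 + 0 = 910112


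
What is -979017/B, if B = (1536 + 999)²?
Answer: -1931/12675 ≈ -0.15235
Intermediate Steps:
B = 6426225 (B = 2535² = 6426225)
-979017/B = -979017/6426225 = -979017*1/6426225 = -1931/12675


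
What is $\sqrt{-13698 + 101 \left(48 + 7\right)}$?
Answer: $i \sqrt{8143} \approx 90.239 i$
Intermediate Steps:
$\sqrt{-13698 + 101 \left(48 + 7\right)} = \sqrt{-13698 + 101 \cdot 55} = \sqrt{-13698 + 5555} = \sqrt{-8143} = i \sqrt{8143}$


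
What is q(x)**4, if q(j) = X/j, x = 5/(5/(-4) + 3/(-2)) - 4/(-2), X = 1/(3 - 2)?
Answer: 14641/16 ≈ 915.06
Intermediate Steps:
X = 1 (X = 1/1 = 1)
x = 2/11 (x = 5/(5*(-1/4) + 3*(-1/2)) - 4*(-1/2) = 5/(-5/4 - 3/2) + 2 = 5/(-11/4) + 2 = 5*(-4/11) + 2 = -20/11 + 2 = 2/11 ≈ 0.18182)
q(j) = 1/j
q(x)**4 = (1/(2/11))**4 = (11/2)**4 = 14641/16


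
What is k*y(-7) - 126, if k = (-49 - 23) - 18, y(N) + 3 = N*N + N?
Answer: -3636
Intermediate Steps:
y(N) = -3 + N + N**2 (y(N) = -3 + (N*N + N) = -3 + (N**2 + N) = -3 + (N + N**2) = -3 + N + N**2)
k = -90 (k = -72 - 18 = -90)
k*y(-7) - 126 = -90*(-3 - 7 + (-7)**2) - 126 = -90*(-3 - 7 + 49) - 126 = -90*39 - 126 = -3510 - 126 = -3636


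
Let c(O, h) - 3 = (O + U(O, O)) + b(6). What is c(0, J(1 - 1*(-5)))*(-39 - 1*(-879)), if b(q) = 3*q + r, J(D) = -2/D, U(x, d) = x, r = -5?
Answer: 13440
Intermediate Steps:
b(q) = -5 + 3*q (b(q) = 3*q - 5 = -5 + 3*q)
c(O, h) = 16 + 2*O (c(O, h) = 3 + ((O + O) + (-5 + 3*6)) = 3 + (2*O + (-5 + 18)) = 3 + (2*O + 13) = 3 + (13 + 2*O) = 16 + 2*O)
c(0, J(1 - 1*(-5)))*(-39 - 1*(-879)) = (16 + 2*0)*(-39 - 1*(-879)) = (16 + 0)*(-39 + 879) = 16*840 = 13440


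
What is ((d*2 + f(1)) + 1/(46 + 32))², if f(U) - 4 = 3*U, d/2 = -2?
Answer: 5929/6084 ≈ 0.97452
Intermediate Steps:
d = -4 (d = 2*(-2) = -4)
f(U) = 4 + 3*U
((d*2 + f(1)) + 1/(46 + 32))² = ((-4*2 + (4 + 3*1)) + 1/(46 + 32))² = ((-8 + (4 + 3)) + 1/78)² = ((-8 + 7) + 1/78)² = (-1 + 1/78)² = (-77/78)² = 5929/6084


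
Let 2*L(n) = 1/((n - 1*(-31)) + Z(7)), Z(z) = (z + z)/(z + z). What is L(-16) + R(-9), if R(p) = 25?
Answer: 801/32 ≈ 25.031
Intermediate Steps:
Z(z) = 1 (Z(z) = (2*z)/((2*z)) = (2*z)*(1/(2*z)) = 1)
L(n) = 1/(2*(32 + n)) (L(n) = 1/(2*((n - 1*(-31)) + 1)) = 1/(2*((n + 31) + 1)) = 1/(2*((31 + n) + 1)) = 1/(2*(32 + n)))
L(-16) + R(-9) = 1/(2*(32 - 16)) + 25 = (1/2)/16 + 25 = (1/2)*(1/16) + 25 = 1/32 + 25 = 801/32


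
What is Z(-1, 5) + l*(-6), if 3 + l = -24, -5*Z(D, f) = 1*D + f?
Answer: 806/5 ≈ 161.20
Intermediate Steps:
Z(D, f) = -D/5 - f/5 (Z(D, f) = -(1*D + f)/5 = -(D + f)/5 = -D/5 - f/5)
l = -27 (l = -3 - 24 = -27)
Z(-1, 5) + l*(-6) = (-⅕*(-1) - ⅕*5) - 27*(-6) = (⅕ - 1) + 162 = -⅘ + 162 = 806/5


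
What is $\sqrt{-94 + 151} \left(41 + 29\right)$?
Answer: $70 \sqrt{57} \approx 528.49$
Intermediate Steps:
$\sqrt{-94 + 151} \left(41 + 29\right) = \sqrt{57} \cdot 70 = 70 \sqrt{57}$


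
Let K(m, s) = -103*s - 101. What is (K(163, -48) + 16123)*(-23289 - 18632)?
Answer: -878915686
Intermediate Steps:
K(m, s) = -101 - 103*s
(K(163, -48) + 16123)*(-23289 - 18632) = ((-101 - 103*(-48)) + 16123)*(-23289 - 18632) = ((-101 + 4944) + 16123)*(-41921) = (4843 + 16123)*(-41921) = 20966*(-41921) = -878915686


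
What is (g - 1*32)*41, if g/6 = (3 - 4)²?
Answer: -1066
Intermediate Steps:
g = 6 (g = 6*(3 - 4)² = 6*(-1)² = 6*1 = 6)
(g - 1*32)*41 = (6 - 1*32)*41 = (6 - 32)*41 = -26*41 = -1066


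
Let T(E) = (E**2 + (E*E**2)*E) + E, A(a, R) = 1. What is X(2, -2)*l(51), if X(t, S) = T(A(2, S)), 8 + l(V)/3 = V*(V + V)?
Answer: 46746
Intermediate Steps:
l(V) = -24 + 6*V**2 (l(V) = -24 + 3*(V*(V + V)) = -24 + 3*(V*(2*V)) = -24 + 3*(2*V**2) = -24 + 6*V**2)
T(E) = E + E**2 + E**4 (T(E) = (E**2 + E**3*E) + E = (E**2 + E**4) + E = E + E**2 + E**4)
X(t, S) = 3 (X(t, S) = 1*(1 + 1 + 1**3) = 1*(1 + 1 + 1) = 1*3 = 3)
X(2, -2)*l(51) = 3*(-24 + 6*51**2) = 3*(-24 + 6*2601) = 3*(-24 + 15606) = 3*15582 = 46746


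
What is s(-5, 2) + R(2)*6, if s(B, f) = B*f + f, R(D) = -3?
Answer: -26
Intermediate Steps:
s(B, f) = f + B*f
s(-5, 2) + R(2)*6 = 2*(1 - 5) - 3*6 = 2*(-4) - 18 = -8 - 18 = -26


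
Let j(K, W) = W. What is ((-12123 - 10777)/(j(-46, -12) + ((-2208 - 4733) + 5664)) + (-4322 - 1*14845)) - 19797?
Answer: -50201696/1289 ≈ -38946.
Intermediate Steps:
((-12123 - 10777)/(j(-46, -12) + ((-2208 - 4733) + 5664)) + (-4322 - 1*14845)) - 19797 = ((-12123 - 10777)/(-12 + ((-2208 - 4733) + 5664)) + (-4322 - 1*14845)) - 19797 = (-22900/(-12 + (-6941 + 5664)) + (-4322 - 14845)) - 19797 = (-22900/(-12 - 1277) - 19167) - 19797 = (-22900/(-1289) - 19167) - 19797 = (-22900*(-1/1289) - 19167) - 19797 = (22900/1289 - 19167) - 19797 = -24683363/1289 - 19797 = -50201696/1289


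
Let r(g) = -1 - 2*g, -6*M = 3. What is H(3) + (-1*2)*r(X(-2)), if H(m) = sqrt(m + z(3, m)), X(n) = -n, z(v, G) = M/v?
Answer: 10 + sqrt(102)/6 ≈ 11.683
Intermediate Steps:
M = -1/2 (M = -1/6*3 = -1/2 ≈ -0.50000)
z(v, G) = -1/(2*v)
H(m) = sqrt(-1/6 + m) (H(m) = sqrt(m - 1/2/3) = sqrt(m - 1/2*1/3) = sqrt(m - 1/6) = sqrt(-1/6 + m))
H(3) + (-1*2)*r(X(-2)) = sqrt(-6 + 36*3)/6 + (-1*2)*(-1 - (-2)*(-2)) = sqrt(-6 + 108)/6 - 2*(-1 - 2*2) = sqrt(102)/6 - 2*(-1 - 4) = sqrt(102)/6 - 2*(-5) = sqrt(102)/6 + 10 = 10 + sqrt(102)/6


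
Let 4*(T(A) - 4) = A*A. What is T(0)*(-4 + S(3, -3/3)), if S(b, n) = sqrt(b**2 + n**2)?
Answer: -16 + 4*sqrt(10) ≈ -3.3509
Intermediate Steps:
T(A) = 4 + A**2/4 (T(A) = 4 + (A*A)/4 = 4 + A**2/4)
T(0)*(-4 + S(3, -3/3)) = (4 + (1/4)*0**2)*(-4 + sqrt(3**2 + (-3/3)**2)) = (4 + (1/4)*0)*(-4 + sqrt(9 + (-3*1/3)**2)) = (4 + 0)*(-4 + sqrt(9 + (-1)**2)) = 4*(-4 + sqrt(9 + 1)) = 4*(-4 + sqrt(10)) = -16 + 4*sqrt(10)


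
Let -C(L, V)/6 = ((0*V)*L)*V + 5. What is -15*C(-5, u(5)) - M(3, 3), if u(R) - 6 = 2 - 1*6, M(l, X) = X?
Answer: 447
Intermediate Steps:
u(R) = 2 (u(R) = 6 + (2 - 1*6) = 6 + (2 - 6) = 6 - 4 = 2)
C(L, V) = -30 (C(L, V) = -6*(((0*V)*L)*V + 5) = -6*((0*L)*V + 5) = -6*(0*V + 5) = -6*(0 + 5) = -6*5 = -30)
-15*C(-5, u(5)) - M(3, 3) = -15*(-30) - 1*3 = 450 - 3 = 447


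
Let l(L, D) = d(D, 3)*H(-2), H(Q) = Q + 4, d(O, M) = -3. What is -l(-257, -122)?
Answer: 6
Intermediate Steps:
H(Q) = 4 + Q
l(L, D) = -6 (l(L, D) = -3*(4 - 2) = -3*2 = -6)
-l(-257, -122) = -1*(-6) = 6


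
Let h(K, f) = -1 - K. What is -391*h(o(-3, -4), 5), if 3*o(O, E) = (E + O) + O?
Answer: -2737/3 ≈ -912.33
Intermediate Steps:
o(O, E) = E/3 + 2*O/3 (o(O, E) = ((E + O) + O)/3 = (E + 2*O)/3 = E/3 + 2*O/3)
-391*h(o(-3, -4), 5) = -391*(-1 - ((⅓)*(-4) + (⅔)*(-3))) = -391*(-1 - (-4/3 - 2)) = -391*(-1 - 1*(-10/3)) = -391*(-1 + 10/3) = -391*7/3 = -2737/3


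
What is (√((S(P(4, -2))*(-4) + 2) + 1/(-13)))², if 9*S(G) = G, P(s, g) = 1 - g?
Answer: 23/39 ≈ 0.58974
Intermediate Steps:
S(G) = G/9
(√((S(P(4, -2))*(-4) + 2) + 1/(-13)))² = (√((((1 - 1*(-2))/9)*(-4) + 2) + 1/(-13)))² = (√((((1 + 2)/9)*(-4) + 2) - 1/13))² = (√((((⅑)*3)*(-4) + 2) - 1/13))² = (√(((⅓)*(-4) + 2) - 1/13))² = (√((-4/3 + 2) - 1/13))² = (√(⅔ - 1/13))² = (√(23/39))² = (√897/39)² = 23/39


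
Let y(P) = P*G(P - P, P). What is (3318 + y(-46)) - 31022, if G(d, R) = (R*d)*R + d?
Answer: -27704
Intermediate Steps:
G(d, R) = d + d*R² (G(d, R) = d*R² + d = d + d*R²)
y(P) = 0 (y(P) = P*((P - P)*(1 + P²)) = P*(0*(1 + P²)) = P*0 = 0)
(3318 + y(-46)) - 31022 = (3318 + 0) - 31022 = 3318 - 31022 = -27704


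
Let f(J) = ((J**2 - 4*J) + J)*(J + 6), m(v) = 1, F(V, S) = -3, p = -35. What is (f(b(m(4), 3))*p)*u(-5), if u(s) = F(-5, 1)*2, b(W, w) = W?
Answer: -2940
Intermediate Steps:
u(s) = -6 (u(s) = -3*2 = -6)
f(J) = (6 + J)*(J**2 - 3*J) (f(J) = (J**2 - 3*J)*(6 + J) = (6 + J)*(J**2 - 3*J))
(f(b(m(4), 3))*p)*u(-5) = ((1*(-18 + 1**2 + 3*1))*(-35))*(-6) = ((1*(-18 + 1 + 3))*(-35))*(-6) = ((1*(-14))*(-35))*(-6) = -14*(-35)*(-6) = 490*(-6) = -2940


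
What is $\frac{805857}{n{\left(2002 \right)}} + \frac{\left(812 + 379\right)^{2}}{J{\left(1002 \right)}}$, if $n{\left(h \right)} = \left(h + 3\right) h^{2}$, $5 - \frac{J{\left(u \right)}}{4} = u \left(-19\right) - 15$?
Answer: $\frac{16862489443119}{906218953640} \approx 18.608$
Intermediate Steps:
$J{\left(u \right)} = 80 + 76 u$ ($J{\left(u \right)} = 20 - 4 \left(u \left(-19\right) - 15\right) = 20 - 4 \left(- 19 u - 15\right) = 20 - 4 \left(-15 - 19 u\right) = 20 + \left(60 + 76 u\right) = 80 + 76 u$)
$n{\left(h \right)} = h^{2} \left(3 + h\right)$ ($n{\left(h \right)} = \left(3 + h\right) h^{2} = h^{2} \left(3 + h\right)$)
$\frac{805857}{n{\left(2002 \right)}} + \frac{\left(812 + 379\right)^{2}}{J{\left(1002 \right)}} = \frac{805857}{2002^{2} \left(3 + 2002\right)} + \frac{\left(812 + 379\right)^{2}}{80 + 76 \cdot 1002} = \frac{805857}{4008004 \cdot 2005} + \frac{1191^{2}}{80 + 76152} = \frac{805857}{8036048020} + \frac{1418481}{76232} = 805857 \cdot \frac{1}{8036048020} + 1418481 \cdot \frac{1}{76232} = \frac{61989}{618157540} + \frac{1418481}{76232} = \frac{16862489443119}{906218953640}$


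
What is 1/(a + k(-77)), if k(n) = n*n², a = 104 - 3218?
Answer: -1/459647 ≈ -2.1756e-6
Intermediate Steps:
a = -3114
k(n) = n³
1/(a + k(-77)) = 1/(-3114 + (-77)³) = 1/(-3114 - 456533) = 1/(-459647) = -1/459647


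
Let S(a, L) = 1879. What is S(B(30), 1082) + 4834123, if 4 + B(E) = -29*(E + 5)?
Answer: 4836002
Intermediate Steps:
B(E) = -149 - 29*E (B(E) = -4 - 29*(E + 5) = -4 - 29*(5 + E) = -4 + (-145 - 29*E) = -149 - 29*E)
S(B(30), 1082) + 4834123 = 1879 + 4834123 = 4836002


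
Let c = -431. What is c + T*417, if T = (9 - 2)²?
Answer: 20002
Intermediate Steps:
T = 49 (T = 7² = 49)
c + T*417 = -431 + 49*417 = -431 + 20433 = 20002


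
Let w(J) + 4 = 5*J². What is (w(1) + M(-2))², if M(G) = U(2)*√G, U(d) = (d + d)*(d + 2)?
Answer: -511 + 32*I*√2 ≈ -511.0 + 45.255*I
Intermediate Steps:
U(d) = 2*d*(2 + d) (U(d) = (2*d)*(2 + d) = 2*d*(2 + d))
M(G) = 16*√G (M(G) = (2*2*(2 + 2))*√G = (2*2*4)*√G = 16*√G)
w(J) = -4 + 5*J²
(w(1) + M(-2))² = ((-4 + 5*1²) + 16*√(-2))² = ((-4 + 5*1) + 16*(I*√2))² = ((-4 + 5) + 16*I*√2)² = (1 + 16*I*√2)²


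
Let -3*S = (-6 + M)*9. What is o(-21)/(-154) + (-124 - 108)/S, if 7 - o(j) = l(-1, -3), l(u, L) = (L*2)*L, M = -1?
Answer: -461/42 ≈ -10.976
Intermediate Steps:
l(u, L) = 2*L² (l(u, L) = (2*L)*L = 2*L²)
o(j) = -11 (o(j) = 7 - 2*(-3)² = 7 - 2*9 = 7 - 1*18 = 7 - 18 = -11)
S = 21 (S = -(-6 - 1)*9/3 = -(-7)*9/3 = -⅓*(-63) = 21)
o(-21)/(-154) + (-124 - 108)/S = -11/(-154) + (-124 - 108)/21 = -11*(-1/154) - 232*1/21 = 1/14 - 232/21 = -461/42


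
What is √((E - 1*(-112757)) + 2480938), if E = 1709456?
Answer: √4303151 ≈ 2074.4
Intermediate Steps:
√((E - 1*(-112757)) + 2480938) = √((1709456 - 1*(-112757)) + 2480938) = √((1709456 + 112757) + 2480938) = √(1822213 + 2480938) = √4303151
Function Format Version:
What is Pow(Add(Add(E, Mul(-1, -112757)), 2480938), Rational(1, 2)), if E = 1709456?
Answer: Pow(4303151, Rational(1, 2)) ≈ 2074.4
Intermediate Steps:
Pow(Add(Add(E, Mul(-1, -112757)), 2480938), Rational(1, 2)) = Pow(Add(Add(1709456, Mul(-1, -112757)), 2480938), Rational(1, 2)) = Pow(Add(Add(1709456, 112757), 2480938), Rational(1, 2)) = Pow(Add(1822213, 2480938), Rational(1, 2)) = Pow(4303151, Rational(1, 2))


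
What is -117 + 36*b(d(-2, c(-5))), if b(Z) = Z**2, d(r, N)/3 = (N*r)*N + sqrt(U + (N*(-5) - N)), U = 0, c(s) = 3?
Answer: 99027 - 34992*I*sqrt(2) ≈ 99027.0 - 49486.0*I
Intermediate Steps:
d(r, N) = 3*r*N**2 + 3*sqrt(6)*sqrt(-N) (d(r, N) = 3*((N*r)*N + sqrt(0 + (N*(-5) - N))) = 3*(r*N**2 + sqrt(0 + (-5*N - N))) = 3*(r*N**2 + sqrt(0 - 6*N)) = 3*(r*N**2 + sqrt(-6*N)) = 3*(r*N**2 + sqrt(6)*sqrt(-N)) = 3*r*N**2 + 3*sqrt(6)*sqrt(-N))
-117 + 36*b(d(-2, c(-5))) = -117 + 36*(3*(-2)*3**2 + 3*sqrt(6)*sqrt(-1*3))**2 = -117 + 36*(3*(-2)*9 + 3*sqrt(6)*sqrt(-3))**2 = -117 + 36*(-54 + 3*sqrt(6)*(I*sqrt(3)))**2 = -117 + 36*(-54 + 9*I*sqrt(2))**2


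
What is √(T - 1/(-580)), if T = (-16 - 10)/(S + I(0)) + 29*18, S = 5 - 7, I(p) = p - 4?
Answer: √398383005/870 ≈ 22.942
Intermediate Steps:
I(p) = -4 + p
S = -2
T = 1579/3 (T = (-16 - 10)/(-2 + (-4 + 0)) + 29*18 = -26/(-2 - 4) + 522 = -26/(-6) + 522 = -26*(-⅙) + 522 = 13/3 + 522 = 1579/3 ≈ 526.33)
√(T - 1/(-580)) = √(1579/3 - 1/(-580)) = √(1579/3 - 1*(-1/580)) = √(1579/3 + 1/580) = √(915823/1740) = √398383005/870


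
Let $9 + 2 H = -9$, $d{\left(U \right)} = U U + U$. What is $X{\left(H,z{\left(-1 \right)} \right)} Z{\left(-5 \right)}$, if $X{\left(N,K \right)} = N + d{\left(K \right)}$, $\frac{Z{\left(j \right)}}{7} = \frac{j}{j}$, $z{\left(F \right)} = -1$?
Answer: $-63$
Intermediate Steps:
$d{\left(U \right)} = U + U^{2}$ ($d{\left(U \right)} = U^{2} + U = U + U^{2}$)
$H = -9$ ($H = - \frac{9}{2} + \frac{1}{2} \left(-9\right) = - \frac{9}{2} - \frac{9}{2} = -9$)
$Z{\left(j \right)} = 7$ ($Z{\left(j \right)} = 7 \frac{j}{j} = 7 \cdot 1 = 7$)
$X{\left(N,K \right)} = N + K \left(1 + K\right)$
$X{\left(H,z{\left(-1 \right)} \right)} Z{\left(-5 \right)} = \left(-9 - \left(1 - 1\right)\right) 7 = \left(-9 - 0\right) 7 = \left(-9 + 0\right) 7 = \left(-9\right) 7 = -63$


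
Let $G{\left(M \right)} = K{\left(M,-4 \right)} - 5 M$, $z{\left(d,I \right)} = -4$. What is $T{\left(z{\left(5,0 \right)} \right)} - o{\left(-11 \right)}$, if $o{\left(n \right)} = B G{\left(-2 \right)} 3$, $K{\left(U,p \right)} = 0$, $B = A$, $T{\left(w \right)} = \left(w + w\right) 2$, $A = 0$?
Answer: $-16$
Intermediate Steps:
$T{\left(w \right)} = 4 w$ ($T{\left(w \right)} = 2 w 2 = 4 w$)
$B = 0$
$G{\left(M \right)} = - 5 M$ ($G{\left(M \right)} = 0 - 5 M = - 5 M$)
$o{\left(n \right)} = 0$ ($o{\left(n \right)} = 0 \left(\left(-5\right) \left(-2\right)\right) 3 = 0 \cdot 10 \cdot 3 = 0 \cdot 3 = 0$)
$T{\left(z{\left(5,0 \right)} \right)} - o{\left(-11 \right)} = 4 \left(-4\right) - 0 = -16 + 0 = -16$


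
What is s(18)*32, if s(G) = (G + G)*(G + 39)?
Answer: 65664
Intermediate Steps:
s(G) = 2*G*(39 + G) (s(G) = (2*G)*(39 + G) = 2*G*(39 + G))
s(18)*32 = (2*18*(39 + 18))*32 = (2*18*57)*32 = 2052*32 = 65664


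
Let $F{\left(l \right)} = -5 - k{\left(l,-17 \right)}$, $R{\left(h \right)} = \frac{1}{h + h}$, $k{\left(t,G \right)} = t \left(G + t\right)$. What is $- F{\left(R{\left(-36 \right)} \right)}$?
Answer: $\frac{27145}{5184} \approx 5.2363$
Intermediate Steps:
$R{\left(h \right)} = \frac{1}{2 h}$
$F{\left(l \right)} = -5 - l \left(-17 + l\right)$
$- F{\left(R{\left(-36 \right)} \right)} = - (-5 - \frac{1}{2 \left(-36\right)} \left(-17 + \frac{1}{2 \left(-36\right)}\right)) = - (-5 - \frac{1}{2} \left(- \frac{1}{36}\right) \left(-17 + \frac{1}{2} \left(- \frac{1}{36}\right)\right)) = - (-5 - - \frac{-17 - \frac{1}{72}}{72}) = - (-5 - \left(- \frac{1}{72}\right) \left(- \frac{1225}{72}\right)) = - (-5 - \frac{1225}{5184}) = \left(-1\right) \left(- \frac{27145}{5184}\right) = \frac{27145}{5184}$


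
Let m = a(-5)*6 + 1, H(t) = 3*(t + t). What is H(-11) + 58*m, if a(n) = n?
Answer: -1748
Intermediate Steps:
H(t) = 6*t (H(t) = 3*(2*t) = 6*t)
m = -29 (m = -5*6 + 1 = -30 + 1 = -29)
H(-11) + 58*m = 6*(-11) + 58*(-29) = -66 - 1682 = -1748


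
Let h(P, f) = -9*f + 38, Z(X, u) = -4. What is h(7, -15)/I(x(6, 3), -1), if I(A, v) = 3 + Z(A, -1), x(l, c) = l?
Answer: -173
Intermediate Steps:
I(A, v) = -1 (I(A, v) = 3 - 4 = -1)
h(P, f) = 38 - 9*f
h(7, -15)/I(x(6, 3), -1) = (38 - 9*(-15))/(-1) = -(38 + 135) = -1*173 = -173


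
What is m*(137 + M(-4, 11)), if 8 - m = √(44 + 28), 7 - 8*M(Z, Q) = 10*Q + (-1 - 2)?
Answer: 996 - 747*√2 ≈ -60.418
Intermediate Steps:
M(Z, Q) = 5/4 - 5*Q/4 (M(Z, Q) = 7/8 - (10*Q + (-1 - 2))/8 = 7/8 - (10*Q - 3)/8 = 7/8 - (-3 + 10*Q)/8 = 7/8 + (3/8 - 5*Q/4) = 5/4 - 5*Q/4)
m = 8 - 6*√2 (m = 8 - √(44 + 28) = 8 - √72 = 8 - 6*√2 ≈ -0.48528)
m*(137 + M(-4, 11)) = (8 - 6*√2)*(137 + (5/4 - 5/4*11)) = (8 - 6*√2)*(137 + (5/4 - 55/4)) = (8 - 6*√2)*(137 - 25/2) = (8 - 6*√2)*(249/2) = 996 - 747*√2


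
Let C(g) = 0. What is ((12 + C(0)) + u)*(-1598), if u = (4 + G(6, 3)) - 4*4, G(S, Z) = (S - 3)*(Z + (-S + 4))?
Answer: -4794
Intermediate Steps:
G(S, Z) = (-3 + S)*(4 + Z - S) (G(S, Z) = (-3 + S)*(Z + (4 - S)) = (-3 + S)*(4 + Z - S))
u = -9 (u = (4 + (-12 - 1*6² - 3*3 + 7*6 + 6*3)) - 4*4 = (4 + (-12 - 1*36 - 9 + 42 + 18)) - 16 = (4 + (-12 - 36 - 9 + 42 + 18)) - 16 = (4 + 3) - 16 = 7 - 16 = -9)
((12 + C(0)) + u)*(-1598) = ((12 + 0) - 9)*(-1598) = (12 - 9)*(-1598) = 3*(-1598) = -4794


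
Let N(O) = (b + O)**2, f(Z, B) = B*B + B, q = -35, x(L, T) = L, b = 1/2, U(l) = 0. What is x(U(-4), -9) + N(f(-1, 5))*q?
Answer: -130235/4 ≈ -32559.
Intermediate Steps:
b = 1/2 (b = 1*(1/2) = 1/2 ≈ 0.50000)
f(Z, B) = B + B**2 (f(Z, B) = B**2 + B = B + B**2)
N(O) = (1/2 + O)**2
x(U(-4), -9) + N(f(-1, 5))*q = 0 + ((1 + 2*(5*(1 + 5)))**2/4)*(-35) = 0 + ((1 + 2*(5*6))**2/4)*(-35) = 0 + ((1 + 2*30)**2/4)*(-35) = 0 + ((1 + 60)**2/4)*(-35) = 0 + ((1/4)*61**2)*(-35) = 0 + ((1/4)*3721)*(-35) = 0 + (3721/4)*(-35) = 0 - 130235/4 = -130235/4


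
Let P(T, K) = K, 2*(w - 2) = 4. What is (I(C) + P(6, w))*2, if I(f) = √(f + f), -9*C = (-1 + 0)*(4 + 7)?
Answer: 8 + 2*√22/3 ≈ 11.127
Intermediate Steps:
w = 4 (w = 2 + (½)*4 = 2 + 2 = 4)
C = 11/9 (C = -(-1 + 0)*(4 + 7)/9 = -(-1)*11/9 = -⅑*(-11) = 11/9 ≈ 1.2222)
I(f) = √2*√f (I(f) = √(2*f) = √2*√f)
(I(C) + P(6, w))*2 = (√2*√(11/9) + 4)*2 = (√2*(√11/3) + 4)*2 = (√22/3 + 4)*2 = (4 + √22/3)*2 = 8 + 2*√22/3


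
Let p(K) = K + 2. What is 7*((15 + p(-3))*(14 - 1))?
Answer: 1274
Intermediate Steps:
p(K) = 2 + K
7*((15 + p(-3))*(14 - 1)) = 7*((15 + (2 - 3))*(14 - 1)) = 7*((15 - 1)*13) = 7*(14*13) = 7*182 = 1274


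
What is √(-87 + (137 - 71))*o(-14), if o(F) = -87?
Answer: -87*I*√21 ≈ -398.68*I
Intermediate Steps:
√(-87 + (137 - 71))*o(-14) = √(-87 + (137 - 71))*(-87) = √(-87 + 66)*(-87) = √(-21)*(-87) = (I*√21)*(-87) = -87*I*√21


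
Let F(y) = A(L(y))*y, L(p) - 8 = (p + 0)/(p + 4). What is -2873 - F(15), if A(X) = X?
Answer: -57092/19 ≈ -3004.8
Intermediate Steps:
L(p) = 8 + p/(4 + p) (L(p) = 8 + (p + 0)/(p + 4) = 8 + p/(4 + p))
F(y) = y*(32 + 9*y)/(4 + y) (F(y) = ((32 + 9*y)/(4 + y))*y = y*(32 + 9*y)/(4 + y))
-2873 - F(15) = -2873 - 15*(32 + 9*15)/(4 + 15) = -2873 - 15*(32 + 135)/19 = -2873 - 15*167/19 = -2873 - 1*2505/19 = -2873 - 2505/19 = -57092/19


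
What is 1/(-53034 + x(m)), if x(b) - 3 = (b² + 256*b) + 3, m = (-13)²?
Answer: 1/18797 ≈ 5.3200e-5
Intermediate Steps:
m = 169
x(b) = 6 + b² + 256*b (x(b) = 3 + ((b² + 256*b) + 3) = 3 + (3 + b² + 256*b) = 6 + b² + 256*b)
1/(-53034 + x(m)) = 1/(-53034 + (6 + 169² + 256*169)) = 1/(-53034 + (6 + 28561 + 43264)) = 1/(-53034 + 71831) = 1/18797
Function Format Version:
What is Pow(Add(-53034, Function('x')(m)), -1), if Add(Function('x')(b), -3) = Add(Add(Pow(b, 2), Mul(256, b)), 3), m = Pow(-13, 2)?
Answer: Rational(1, 18797) ≈ 5.3200e-5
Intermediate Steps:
m = 169
Function('x')(b) = Add(6, Pow(b, 2), Mul(256, b)) (Function('x')(b) = Add(3, Add(Add(Pow(b, 2), Mul(256, b)), 3)) = Add(3, Add(3, Pow(b, 2), Mul(256, b))) = Add(6, Pow(b, 2), Mul(256, b)))
Pow(Add(-53034, Function('x')(m)), -1) = Pow(Add(-53034, Add(6, Pow(169, 2), Mul(256, 169))), -1) = Pow(Add(-53034, Add(6, 28561, 43264)), -1) = Pow(Add(-53034, 71831), -1) = Pow(18797, -1) = Rational(1, 18797)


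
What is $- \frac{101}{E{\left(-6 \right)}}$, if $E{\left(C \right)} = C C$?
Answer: $- \frac{101}{36} \approx -2.8056$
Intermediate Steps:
$E{\left(C \right)} = C^{2}$
$- \frac{101}{E{\left(-6 \right)}} = - \frac{101}{\left(-6\right)^{2}} = - \frac{101}{36}$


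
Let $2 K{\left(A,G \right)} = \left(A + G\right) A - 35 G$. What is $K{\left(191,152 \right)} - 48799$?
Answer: $- \frac{37405}{2} \approx -18703.0$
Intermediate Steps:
$K{\left(A,G \right)} = - \frac{35 G}{2} + \frac{A \left(A + G\right)}{2}$ ($K{\left(A,G \right)} = \frac{\left(A + G\right) A - 35 G}{2} = \frac{A \left(A + G\right) - 35 G}{2} = \frac{- 35 G + A \left(A + G\right)}{2} = - \frac{35 G}{2} + \frac{A \left(A + G\right)}{2}$)
$K{\left(191,152 \right)} - 48799 = \left(\frac{191^{2}}{2} - 2660 + \frac{1}{2} \cdot 191 \cdot 152\right) - 48799 = \left(\frac{1}{2} \cdot 36481 - 2660 + 14516\right) - 48799 = \left(\frac{36481}{2} - 2660 + 14516\right) - 48799 = \frac{60193}{2} - 48799 = - \frac{37405}{2}$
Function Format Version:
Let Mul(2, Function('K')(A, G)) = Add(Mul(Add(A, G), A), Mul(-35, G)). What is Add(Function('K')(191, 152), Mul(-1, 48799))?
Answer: Rational(-37405, 2) ≈ -18703.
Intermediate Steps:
Function('K')(A, G) = Add(Mul(Rational(-35, 2), G), Mul(Rational(1, 2), A, Add(A, G))) (Function('K')(A, G) = Mul(Rational(1, 2), Add(Mul(Add(A, G), A), Mul(-35, G))) = Mul(Rational(1, 2), Add(Mul(A, Add(A, G)), Mul(-35, G))) = Mul(Rational(1, 2), Add(Mul(-35, G), Mul(A, Add(A, G)))) = Add(Mul(Rational(-35, 2), G), Mul(Rational(1, 2), A, Add(A, G))))
Add(Function('K')(191, 152), Mul(-1, 48799)) = Add(Add(Mul(Rational(1, 2), Pow(191, 2)), Mul(Rational(-35, 2), 152), Mul(Rational(1, 2), 191, 152)), Mul(-1, 48799)) = Add(Add(Mul(Rational(1, 2), 36481), -2660, 14516), -48799) = Add(Add(Rational(36481, 2), -2660, 14516), -48799) = Add(Rational(60193, 2), -48799) = Rational(-37405, 2)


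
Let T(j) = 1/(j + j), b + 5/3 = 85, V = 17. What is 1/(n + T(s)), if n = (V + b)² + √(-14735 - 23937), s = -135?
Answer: 733867830/7390500833641 - 291600*I*√2417/7390500833641 ≈ 9.9299e-5 - 1.9398e-6*I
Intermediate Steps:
b = 250/3 (b = -5/3 + 85 = 250/3 ≈ 83.333)
T(j) = 1/(2*j)
n = 90601/9 + 4*I*√2417 (n = (17 + 250/3)² + √(-14735 - 23937) = (301/3)² + √(-38672) = 90601/9 + 4*I*√2417 ≈ 10067.0 + 196.65*I)
1/(n + T(s)) = 1/((90601/9 + 4*I*√2417) + (½)/(-135)) = 1/((90601/9 + 4*I*√2417) + (½)*(-1/135)) = 1/((90601/9 + 4*I*√2417) - 1/270) = 1/(2718029/270 + 4*I*√2417)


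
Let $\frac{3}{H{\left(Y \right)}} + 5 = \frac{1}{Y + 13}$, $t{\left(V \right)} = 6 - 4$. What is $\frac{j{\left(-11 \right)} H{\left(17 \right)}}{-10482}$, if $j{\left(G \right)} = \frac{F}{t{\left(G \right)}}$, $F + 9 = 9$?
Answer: $0$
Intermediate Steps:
$F = 0$ ($F = -9 + 9 = 0$)
$t{\left(V \right)} = 2$
$j{\left(G \right)} = 0$ ($j{\left(G \right)} = \frac{0}{2} = 0 \cdot \frac{1}{2} = 0$)
$H{\left(Y \right)} = \frac{3}{-5 + \frac{1}{13 + Y}}$ ($H{\left(Y \right)} = \frac{3}{-5 + \frac{1}{Y + 13}} = \frac{3}{-5 + \frac{1}{13 + Y}}$)
$\frac{j{\left(-11 \right)} H{\left(17 \right)}}{-10482} = \frac{0 \frac{3 \left(-13 - 17\right)}{64 + 5 \cdot 17}}{-10482} = 0 \frac{3 \left(-13 - 17\right)}{64 + 85} \left(- \frac{1}{10482}\right) = 0 \cdot 3 \cdot \frac{1}{149} \left(-30\right) \left(- \frac{1}{10482}\right) = 0 \left(- \frac{90}{149}\right) \left(- \frac{1}{10482}\right) = 0 \left(- \frac{1}{10482}\right) = 0$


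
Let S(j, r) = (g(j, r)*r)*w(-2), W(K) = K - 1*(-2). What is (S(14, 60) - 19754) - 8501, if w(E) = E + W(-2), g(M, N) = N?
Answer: -35455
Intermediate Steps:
W(K) = 2 + K (W(K) = K + 2 = 2 + K)
w(E) = E (w(E) = E + (2 - 2) = E + 0 = E)
S(j, r) = -2*r**2 (S(j, r) = (r*r)*(-2) = r**2*(-2) = -2*r**2)
(S(14, 60) - 19754) - 8501 = (-2*60**2 - 19754) - 8501 = (-2*3600 - 19754) - 8501 = (-7200 - 19754) - 8501 = -26954 - 8501 = -35455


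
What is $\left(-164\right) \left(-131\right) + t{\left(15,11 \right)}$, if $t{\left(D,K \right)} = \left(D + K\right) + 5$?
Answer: $21515$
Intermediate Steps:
$t{\left(D,K \right)} = 5 + D + K$
$\left(-164\right) \left(-131\right) + t{\left(15,11 \right)} = \left(-164\right) \left(-131\right) + \left(5 + 15 + 11\right) = 21484 + 31 = 21515$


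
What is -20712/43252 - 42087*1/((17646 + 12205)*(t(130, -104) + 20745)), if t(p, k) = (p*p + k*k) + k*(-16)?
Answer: -7748200046481/16179290507875 ≈ -0.47890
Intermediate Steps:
t(p, k) = k² + p² - 16*k (t(p, k) = (p² + k²) - 16*k = (k² + p²) - 16*k = k² + p² - 16*k)
-20712/43252 - 42087*1/((17646 + 12205)*(t(130, -104) + 20745)) = -20712/43252 - 42087*1/((17646 + 12205)*(((-104)² + 130² - 16*(-104)) + 20745)) = -20712*1/43252 - 42087*1/(29851*((10816 + 16900 + 1664) + 20745)) = -5178/10813 - 42087*1/(29851*(29380 + 20745)) = -5178/10813 - 42087/(50125*29851) = -5178/10813 - 42087/1496281375 = -7748200046481/16179290507875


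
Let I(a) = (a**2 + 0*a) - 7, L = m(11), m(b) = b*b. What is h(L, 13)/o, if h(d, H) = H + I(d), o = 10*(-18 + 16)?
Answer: -14647/20 ≈ -732.35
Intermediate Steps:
m(b) = b**2
L = 121 (L = 11**2 = 121)
I(a) = -7 + a**2 (I(a) = (a**2 + 0) - 7 = a**2 - 7 = -7 + a**2)
o = -20 (o = 10*(-2) = -20)
h(d, H) = -7 + H + d**2 (h(d, H) = H + (-7 + d**2) = -7 + H + d**2)
h(L, 13)/o = (-7 + 13 + 121**2)/(-20) = (-7 + 13 + 14641)*(-1/20) = 14647*(-1/20) = -14647/20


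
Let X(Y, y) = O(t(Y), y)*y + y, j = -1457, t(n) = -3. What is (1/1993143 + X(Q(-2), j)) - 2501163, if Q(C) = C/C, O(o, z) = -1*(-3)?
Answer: -4996791562712/1993143 ≈ -2.5070e+6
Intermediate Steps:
O(o, z) = 3
Q(C) = 1
X(Y, y) = 4*y (X(Y, y) = 3*y + y = 4*y)
(1/1993143 + X(Q(-2), j)) - 2501163 = (1/1993143 + 4*(-1457)) - 2501163 = (1/1993143 - 5828) - 2501163 = -11616037403/1993143 - 2501163 = -4996791562712/1993143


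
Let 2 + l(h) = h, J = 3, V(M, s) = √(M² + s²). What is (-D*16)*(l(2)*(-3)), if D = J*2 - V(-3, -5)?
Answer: 0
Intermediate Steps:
l(h) = -2 + h
D = 6 - √34 (D = 3*2 - √((-3)² + (-5)²) = 6 - √(9 + 25) = 6 - √34 ≈ 0.16905)
(-D*16)*(l(2)*(-3)) = (-(6 - √34)*16)*((-2 + 2)*(-3)) = ((-6 + √34)*16)*(0*(-3)) = (-96 + 16*√34)*0 = 0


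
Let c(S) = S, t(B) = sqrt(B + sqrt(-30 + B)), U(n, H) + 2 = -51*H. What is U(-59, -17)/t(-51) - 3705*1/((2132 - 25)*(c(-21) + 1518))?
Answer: -1235/1051393 + 865*sqrt(3)/(3*sqrt(-17 + 3*I)) ≈ 10.483 - 119.74*I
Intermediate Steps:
U(n, H) = -2 - 51*H
U(-59, -17)/t(-51) - 3705*1/((2132 - 25)*(c(-21) + 1518)) = (-2 - 51*(-17))/(sqrt(-51 + sqrt(-30 - 51))) - 3705*1/((-21 + 1518)*(2132 - 25)) = (-2 + 867)/(sqrt(-51 + sqrt(-81))) - 3705/(1497*2107) = 865/(sqrt(-51 + 9*I)) - 3705/3154179 = 865/sqrt(-51 + 9*I) - 3705*1/3154179 = 865/sqrt(-51 + 9*I) - 1235/1051393 = -1235/1051393 + 865/sqrt(-51 + 9*I)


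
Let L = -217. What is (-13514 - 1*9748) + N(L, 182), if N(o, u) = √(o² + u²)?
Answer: -23262 + 7*√1637 ≈ -22979.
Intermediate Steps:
(-13514 - 1*9748) + N(L, 182) = (-13514 - 1*9748) + √((-217)² + 182²) = (-13514 - 9748) + √(47089 + 33124) = -23262 + √80213 = -23262 + 7*√1637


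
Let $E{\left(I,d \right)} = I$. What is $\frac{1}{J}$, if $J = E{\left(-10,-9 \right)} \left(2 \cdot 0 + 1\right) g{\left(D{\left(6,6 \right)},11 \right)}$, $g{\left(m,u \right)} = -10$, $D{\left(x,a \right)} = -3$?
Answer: $\frac{1}{100} \approx 0.01$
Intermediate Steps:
$J = 100$ ($J = - 10 \left(2 \cdot 0 + 1\right) \left(-10\right) = - 10 \left(0 + 1\right) \left(-10\right) = \left(-10\right) 1 \left(-10\right) = \left(-10\right) \left(-10\right) = 100$)
$\frac{1}{J} = \frac{1}{100}$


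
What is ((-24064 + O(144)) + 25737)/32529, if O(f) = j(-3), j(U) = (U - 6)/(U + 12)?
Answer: 1672/32529 ≈ 0.051400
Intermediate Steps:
j(U) = (-6 + U)/(12 + U)
O(f) = -1 (O(f) = (-6 - 3)/(12 - 3) = -9/9 = (⅑)*(-9) = -1)
((-24064 + O(144)) + 25737)/32529 = ((-24064 - 1) + 25737)/32529 = (-24065 + 25737)*(1/32529) = 1672*(1/32529) = 1672/32529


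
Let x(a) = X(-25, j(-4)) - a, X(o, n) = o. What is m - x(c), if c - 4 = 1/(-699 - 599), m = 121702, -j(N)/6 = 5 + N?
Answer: 158006837/1298 ≈ 1.2173e+5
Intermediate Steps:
j(N) = -30 - 6*N (j(N) = -6*(5 + N) = -30 - 6*N)
c = 5191/1298 (c = 4 + 1/(-699 - 599) = 4 + 1/(-1298) = 4 - 1/1298 = 5191/1298 ≈ 3.9992)
x(a) = -25 - a
m - x(c) = 121702 - (-25 - 1*5191/1298) = 121702 - (-25 - 5191/1298) = 121702 - 1*(-37641/1298) = 121702 + 37641/1298 = 158006837/1298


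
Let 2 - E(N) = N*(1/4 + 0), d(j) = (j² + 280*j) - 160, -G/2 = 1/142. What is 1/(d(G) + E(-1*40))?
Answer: -5041/765947 ≈ -0.0065814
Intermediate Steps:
G = -1/71 (G = -2/142 = -2*1/142 = -1/71 ≈ -0.014085)
d(j) = -160 + j² + 280*j
E(N) = 2 - N/4 (E(N) = 2 - N*(1/4 + 0) = 2 - N*(¼ + 0) = 2 - N/4)
1/(d(G) + E(-1*40)) = 1/((-160 + (-1/71)² + 280*(-1/71)) + (2 - (-1)*40/4)) = 1/((-160 + 1/5041 - 280/71) + (2 - ¼*(-40))) = 1/(-826439/5041 + (2 + 10)) = 1/(-826439/5041 + 12) = 1/(-765947/5041) = -5041/765947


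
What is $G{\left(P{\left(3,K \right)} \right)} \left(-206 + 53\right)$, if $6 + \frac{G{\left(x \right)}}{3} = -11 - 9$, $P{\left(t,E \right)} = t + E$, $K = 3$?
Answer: $11934$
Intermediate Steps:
$P{\left(t,E \right)} = E + t$
$G{\left(x \right)} = -78$ ($G{\left(x \right)} = -18 + 3 \left(-11 - 9\right) = -18 + 3 \left(-20\right) = -18 - 60 = -78$)
$G{\left(P{\left(3,K \right)} \right)} \left(-206 + 53\right) = - 78 \left(-206 + 53\right) = \left(-78\right) \left(-153\right) = 11934$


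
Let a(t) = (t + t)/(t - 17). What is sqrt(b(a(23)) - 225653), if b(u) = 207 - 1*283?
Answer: 3*I*sqrt(25081) ≈ 475.11*I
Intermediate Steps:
a(t) = 2*t/(-17 + t) (a(t) = (2*t)/(-17 + t) = 2*t/(-17 + t))
b(u) = -76 (b(u) = 207 - 283 = -76)
sqrt(b(a(23)) - 225653) = sqrt(-76 - 225653) = sqrt(-225729) = 3*I*sqrt(25081)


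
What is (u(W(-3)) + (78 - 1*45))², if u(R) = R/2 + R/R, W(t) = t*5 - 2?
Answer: 2601/4 ≈ 650.25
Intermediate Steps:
W(t) = -2 + 5*t (W(t) = 5*t - 2 = -2 + 5*t)
u(R) = 1 + R/2 (u(R) = R*(½) + 1 = R/2 + 1 = 1 + R/2)
(u(W(-3)) + (78 - 1*45))² = ((1 + (-2 + 5*(-3))/2) + (78 - 1*45))² = ((1 + (-2 - 15)/2) + (78 - 45))² = ((1 + (½)*(-17)) + 33)² = ((1 - 17/2) + 33)² = (-15/2 + 33)² = (51/2)² = 2601/4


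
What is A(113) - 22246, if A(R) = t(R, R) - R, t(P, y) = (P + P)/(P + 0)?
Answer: -22357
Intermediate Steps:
t(P, y) = 2 (t(P, y) = (2*P)/P = 2)
A(R) = 2 - R
A(113) - 22246 = (2 - 1*113) - 22246 = (2 - 113) - 22246 = -111 - 22246 = -22357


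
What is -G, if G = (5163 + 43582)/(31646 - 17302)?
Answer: -48745/14344 ≈ -3.3983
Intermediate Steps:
G = 48745/14344 ≈ 3.3983
-G = -1*48745/14344 = -48745/14344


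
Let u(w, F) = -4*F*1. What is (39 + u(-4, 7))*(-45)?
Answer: -495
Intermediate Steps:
u(w, F) = -4*F
(39 + u(-4, 7))*(-45) = (39 - 4*7)*(-45) = (39 - 28)*(-45) = 11*(-45) = -495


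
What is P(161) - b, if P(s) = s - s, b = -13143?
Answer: 13143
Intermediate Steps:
P(s) = 0
P(161) - b = 0 - 1*(-13143) = 0 + 13143 = 13143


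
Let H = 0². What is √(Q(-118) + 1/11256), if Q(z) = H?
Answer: √2814/5628 ≈ 0.0094256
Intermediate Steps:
H = 0
Q(z) = 0
√(Q(-118) + 1/11256) = √(0 + 1/11256) = √(1/11256) = √2814/5628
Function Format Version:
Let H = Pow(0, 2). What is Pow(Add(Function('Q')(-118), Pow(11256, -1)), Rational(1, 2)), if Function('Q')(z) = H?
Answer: Mul(Rational(1, 5628), Pow(2814, Rational(1, 2))) ≈ 0.0094256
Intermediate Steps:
H = 0
Function('Q')(z) = 0
Pow(Add(Function('Q')(-118), Pow(11256, -1)), Rational(1, 2)) = Pow(Add(0, Pow(11256, -1)), Rational(1, 2)) = Pow(Add(0, Rational(1, 11256)), Rational(1, 2)) = Pow(Rational(1, 11256), Rational(1, 2)) = Mul(Rational(1, 5628), Pow(2814, Rational(1, 2)))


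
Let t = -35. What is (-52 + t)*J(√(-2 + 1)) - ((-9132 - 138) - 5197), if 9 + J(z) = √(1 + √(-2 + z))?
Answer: 15250 - 87*√(1 + √(-2 + I)) ≈ 15138.0 - 49.105*I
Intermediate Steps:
J(z) = -9 + √(1 + √(-2 + z))
(-52 + t)*J(√(-2 + 1)) - ((-9132 - 138) - 5197) = (-52 - 35)*(-9 + √(1 + √(-2 + √(-2 + 1)))) - ((-9132 - 138) - 5197) = -87*(-9 + √(1 + √(-2 + √(-1)))) - (-9270 - 5197) = -87*(-9 + √(1 + √(-2 + I))) - 1*(-14467) = (783 - 87*√(1 + √(-2 + I))) + 14467 = 15250 - 87*√(1 + √(-2 + I))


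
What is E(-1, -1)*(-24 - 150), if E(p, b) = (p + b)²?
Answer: -696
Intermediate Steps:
E(p, b) = (b + p)²
E(-1, -1)*(-24 - 150) = (-1 - 1)²*(-24 - 150) = (-2)²*(-174) = 4*(-174) = -696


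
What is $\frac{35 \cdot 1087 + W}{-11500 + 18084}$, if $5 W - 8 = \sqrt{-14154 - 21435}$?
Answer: $\frac{190233}{32920} + \frac{i \sqrt{35589}}{32920} \approx 5.7786 + 0.0057306 i$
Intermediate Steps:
$W = \frac{8}{5} + \frac{i \sqrt{35589}}{5}$ ($W = \frac{8}{5} + \frac{\sqrt{-14154 - 21435}}{5} = \frac{8}{5} + \frac{\sqrt{-35589}}{5} = \frac{8}{5} + \frac{i \sqrt{35589}}{5} \approx 1.6 + 37.73 i$)
$\frac{35 \cdot 1087 + W}{-11500 + 18084} = \frac{35 \cdot 1087 + \left(\frac{8}{5} + \frac{i \sqrt{35589}}{5}\right)}{-11500 + 18084} = \frac{38045 + \left(\frac{8}{5} + \frac{i \sqrt{35589}}{5}\right)}{6584} = \left(\frac{190233}{5} + \frac{i \sqrt{35589}}{5}\right) \frac{1}{6584} = \frac{190233}{32920} + \frac{i \sqrt{35589}}{32920}$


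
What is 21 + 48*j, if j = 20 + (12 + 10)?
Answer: 2037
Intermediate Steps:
j = 42 (j = 20 + 22 = 42)
21 + 48*j = 21 + 48*42 = 21 + 2016 = 2037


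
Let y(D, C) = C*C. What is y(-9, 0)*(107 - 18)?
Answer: 0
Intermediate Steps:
y(D, C) = C²
y(-9, 0)*(107 - 18) = 0²*(107 - 18) = 0*89 = 0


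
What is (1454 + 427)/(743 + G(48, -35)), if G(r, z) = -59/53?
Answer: 99693/39320 ≈ 2.5354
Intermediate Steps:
G(r, z) = -59/53 (G(r, z) = -59*1/53 = -59/53)
(1454 + 427)/(743 + G(48, -35)) = (1454 + 427)/(743 - 59/53) = 1881/(39320/53) = 1881*(53/39320) = 99693/39320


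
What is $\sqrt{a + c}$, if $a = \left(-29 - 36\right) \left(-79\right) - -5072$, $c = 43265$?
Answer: $4 \sqrt{3342} \approx 231.24$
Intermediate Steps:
$a = 10207$ ($a = \left(-65\right) \left(-79\right) + 5072 = 5135 + 5072 = 10207$)
$\sqrt{a + c} = \sqrt{10207 + 43265} = \sqrt{53472} = 4 \sqrt{3342}$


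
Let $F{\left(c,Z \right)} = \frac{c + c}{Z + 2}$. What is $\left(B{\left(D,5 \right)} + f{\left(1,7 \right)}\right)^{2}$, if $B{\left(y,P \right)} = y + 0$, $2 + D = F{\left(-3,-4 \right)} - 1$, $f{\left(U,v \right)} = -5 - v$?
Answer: $144$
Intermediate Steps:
$F{\left(c,Z \right)} = \frac{2 c}{2 + Z}$
$D = 0$ ($D = -2 - \left(1 + \frac{6}{2 - 4}\right) = -2 - \left(1 + \frac{6}{-2}\right) = -2 - \left(1 + 6 \left(- \frac{1}{2}\right)\right) = -2 + \left(3 - 1\right) = -2 + 2 = 0$)
$B{\left(y,P \right)} = y$
$\left(B{\left(D,5 \right)} + f{\left(1,7 \right)}\right)^{2} = \left(0 - 12\right)^{2} = \left(-12\right)^{2} = 144$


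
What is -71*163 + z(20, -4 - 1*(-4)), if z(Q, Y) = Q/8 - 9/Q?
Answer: -231419/20 ≈ -11571.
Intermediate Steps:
z(Q, Y) = -9/Q + Q/8 (z(Q, Y) = Q*(⅛) - 9/Q = Q/8 - 9/Q = -9/Q + Q/8)
-71*163 + z(20, -4 - 1*(-4)) = -71*163 + (-9/20 + (⅛)*20) = -11573 + (-9*1/20 + 5/2) = -11573 + (-9/20 + 5/2) = -11573 + 41/20 = -231419/20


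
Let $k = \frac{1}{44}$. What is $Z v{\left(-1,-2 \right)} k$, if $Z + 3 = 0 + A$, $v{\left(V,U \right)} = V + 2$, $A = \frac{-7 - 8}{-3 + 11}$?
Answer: $- \frac{39}{352} \approx -0.1108$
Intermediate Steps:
$A = - \frac{15}{8} \approx -1.875$
$v{\left(V,U \right)} = 2 + V$
$Z = - \frac{39}{8}$ ($Z = -3 + \left(0 - \frac{15}{8}\right) = -3 - \frac{15}{8} = - \frac{39}{8} \approx -4.875$)
$k = \frac{1}{44} \approx 0.022727$
$Z v{\left(-1,-2 \right)} k = - \frac{39 \left(2 - 1\right)}{8} \cdot \frac{1}{44} = \left(- \frac{39}{8}\right) 1 \cdot \frac{1}{44} = \left(- \frac{39}{8}\right) \frac{1}{44} = - \frac{39}{352}$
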